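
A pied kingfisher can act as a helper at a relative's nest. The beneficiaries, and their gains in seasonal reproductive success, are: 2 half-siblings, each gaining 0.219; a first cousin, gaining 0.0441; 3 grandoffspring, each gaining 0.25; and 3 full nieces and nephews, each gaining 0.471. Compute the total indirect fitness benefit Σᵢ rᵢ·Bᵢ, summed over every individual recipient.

0.6557625

r to a half-sibling = 1/4 (half-sibs share one parent — one path of length 2: r = (1/2)^2 = 1/4).
r to a first cousin = 1/8 (first cousins share one grandparent pair — two paths of length 4: r = 2·(1/2)^4 = 1/8).
r to a grandoffspring = 1/4 (two parent–offspring links: r = (1/2)^2 = 1/4).
r to a full niece or nephew = 0.25 (full aunt/uncle↔niece/nephew: two paths of length 3 through the shared grandparent pair: r = 2·(1/2)^3 = 1/4).
Summing one r·B term per recipient: 2·0.25·0.219 + 1·0.125·0.0441 + 3·0.25·0.25 + 3·0.25·0.471 = 0.6557625.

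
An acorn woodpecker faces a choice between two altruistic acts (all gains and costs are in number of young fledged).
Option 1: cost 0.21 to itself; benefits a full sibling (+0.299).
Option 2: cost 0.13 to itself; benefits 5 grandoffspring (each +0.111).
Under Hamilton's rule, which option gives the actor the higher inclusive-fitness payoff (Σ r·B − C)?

Option 2

Option 1: r to a full sibling = 0.5.
Option 1: Σ r·B − C = (1·0.5·0.299) − 0.21 = -0.0605.
Option 2: r to a grandoffspring = 0.25.
Option 2: Σ r·B − C = (5·0.25·0.111) − 0.13 = 0.00875.
Option 2 has the higher net inclusive-fitness payoff.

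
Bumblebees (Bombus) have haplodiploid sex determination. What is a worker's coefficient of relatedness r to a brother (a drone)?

0.25

Her haploid brother carries none of their father's genes and a random half of their mother's genome; that half matches the maternal half of her own genome with probability 1/2: r = 1/2 · 1/2 = 1/4.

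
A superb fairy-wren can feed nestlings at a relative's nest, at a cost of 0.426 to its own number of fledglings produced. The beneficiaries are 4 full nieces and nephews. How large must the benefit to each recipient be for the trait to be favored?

0.426

r to a full niece or nephew = 1/4 (full aunt/uncle↔niece/nephew: two paths of length 3 through the shared grandparent pair: r = 2·(1/2)^3 = 1/4).
Hamilton's rule with n recipients of equal r: n·r·B > C, so B > C/(n·r) = 0.426/(4·0.25) = 0.426.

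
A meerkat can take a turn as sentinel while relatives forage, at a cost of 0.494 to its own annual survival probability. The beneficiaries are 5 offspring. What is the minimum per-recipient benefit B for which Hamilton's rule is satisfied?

r to an offspring = 0.5 (one parent–offspring link: r = (1/2)^1 = 1/2).
Hamilton's rule with n recipients of equal r: n·r·B > C, so B > C/(n·r) = 0.494/(5·0.5) = 0.1976.

0.1976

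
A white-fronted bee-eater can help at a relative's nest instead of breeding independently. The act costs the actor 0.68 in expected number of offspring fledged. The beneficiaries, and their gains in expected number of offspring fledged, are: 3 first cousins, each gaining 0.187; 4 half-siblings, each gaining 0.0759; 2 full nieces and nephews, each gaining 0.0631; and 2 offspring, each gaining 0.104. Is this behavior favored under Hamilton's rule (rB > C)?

No

Hamilton's rule: the trait is favored when the sum of r·B over every recipient exceeds the actor's cost C.
r to a first cousin = 1/8 (first cousins share one grandparent pair — two paths of length 4: r = 2·(1/2)^4 = 1/8).
r to a half-sibling = 0.25 (half-sibs share one parent — one path of length 2: r = (1/2)^2 = 1/4).
r to a full niece or nephew = 0.25 (full aunt/uncle↔niece/nephew: two paths of length 3 through the shared grandparent pair: r = 2·(1/2)^3 = 1/4).
r to an offspring = 0.5 (one parent–offspring link: r = (1/2)^1 = 1/2).
Summing one r·B term per recipient: 3·0.125·0.187 + 4·0.25·0.0759 + 2·0.25·0.0631 + 2·0.5·0.104 = 0.281575.
0.281575 < 0.68: the indirect benefit is less than the cost.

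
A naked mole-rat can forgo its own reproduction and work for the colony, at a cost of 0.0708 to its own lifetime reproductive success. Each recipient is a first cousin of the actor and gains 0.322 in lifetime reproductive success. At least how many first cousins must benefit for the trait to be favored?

r to a first cousin = 1/8 (first cousins share one grandparent pair — two paths of length 4: r = 2·(1/2)^4 = 1/8).
Hamilton's rule: n·r·B > C  ⇒  n > C/(r·B) = 0.0708/(0.125·0.322) = 1.759.
The smallest integer exceeding 1.759 is 2.

2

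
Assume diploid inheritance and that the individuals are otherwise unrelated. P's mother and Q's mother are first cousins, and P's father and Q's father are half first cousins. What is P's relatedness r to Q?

Relatedness sums over independent paths through distinct common ancestors.
P and Q are related in two ways: second cousins through their mothers (r = 1/32) and half second cousins through their fathers (r = 1/64).
r = 1/32 + 1/64 = 3/64 = 0.046875.

0.046875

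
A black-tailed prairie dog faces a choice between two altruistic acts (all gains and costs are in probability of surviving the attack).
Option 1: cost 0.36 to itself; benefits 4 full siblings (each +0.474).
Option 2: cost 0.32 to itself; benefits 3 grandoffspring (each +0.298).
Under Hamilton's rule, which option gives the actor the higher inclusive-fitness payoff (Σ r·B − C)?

Option 1

Option 1: r to a full sibling = 0.5.
Option 1: Σ r·B − C = (4·0.5·0.474) − 0.36 = 0.588.
Option 2: r to a grandoffspring = 0.25.
Option 2: Σ r·B − C = (3·0.25·0.298) − 0.32 = -0.0965.
Option 1 has the higher net inclusive-fitness payoff.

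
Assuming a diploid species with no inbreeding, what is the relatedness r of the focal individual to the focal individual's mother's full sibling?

Each parent–offspring link contributes a factor of 1/2, and independent paths through distinct common ancestors add.
Full aunt/uncle↔niece/nephew: two paths of length 3 through the shared grandparent pair: r = 2·(1/2)^3 = 1/4.

0.25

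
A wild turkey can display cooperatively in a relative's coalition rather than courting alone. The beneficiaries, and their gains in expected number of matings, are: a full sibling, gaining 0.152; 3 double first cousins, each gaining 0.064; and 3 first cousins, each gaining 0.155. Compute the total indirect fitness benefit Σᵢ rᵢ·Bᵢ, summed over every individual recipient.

r to a full sibling = 1/2 (full sibs share both parents — two paths of length 2: r = 2·(1/2)^2 = 1/2).
r to a double first cousin = 1/4 (double first cousins share both grandparent pairs — four paths of length 4: r = 4·(1/2)^4 = 1/4).
r to a first cousin = 1/8 (first cousins share one grandparent pair — two paths of length 4: r = 2·(1/2)^4 = 1/8).
Summing one r·B term per recipient: 1·0.5·0.152 + 3·0.25·0.064 + 3·0.125·0.155 = 0.182125.

0.182125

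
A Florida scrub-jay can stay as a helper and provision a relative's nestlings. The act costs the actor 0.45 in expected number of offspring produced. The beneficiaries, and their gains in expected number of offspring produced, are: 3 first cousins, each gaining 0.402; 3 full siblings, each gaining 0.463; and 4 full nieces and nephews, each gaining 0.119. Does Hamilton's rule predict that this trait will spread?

Yes

Hamilton's rule: the trait is favored when the sum of r·B over every recipient exceeds the actor's cost C.
r to a first cousin = 1/8 (first cousins share one grandparent pair — two paths of length 4: r = 2·(1/2)^4 = 1/8).
r to a full sibling = 1/2 (full sibs share both parents — two paths of length 2: r = 2·(1/2)^2 = 1/2).
r to a full niece or nephew = 1/4 (full aunt/uncle↔niece/nephew: two paths of length 3 through the shared grandparent pair: r = 2·(1/2)^3 = 1/4).
Summing one r·B term per recipient: 3·0.125·0.402 + 3·0.5·0.463 + 4·0.25·0.119 = 0.96425.
0.96425 > 0.45: the indirect benefit exceeds the cost.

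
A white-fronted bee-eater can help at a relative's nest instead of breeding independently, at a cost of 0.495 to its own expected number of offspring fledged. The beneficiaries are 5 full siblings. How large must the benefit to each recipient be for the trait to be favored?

r to a full sibling = 0.5 (full sibs share both parents — two paths of length 2: r = 2·(1/2)^2 = 1/2).
Hamilton's rule with n recipients of equal r: n·r·B > C, so B > C/(n·r) = 0.495/(5·0.5) = 0.198.

0.198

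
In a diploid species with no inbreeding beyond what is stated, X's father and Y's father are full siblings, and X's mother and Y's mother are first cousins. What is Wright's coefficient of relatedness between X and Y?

Independent pedigree routes through distinct common ancestors add.
X and Y are related in two ways: first cousins through their fathers (r = 1/8) and second cousins through their mothers (r = 1/32).
r = 1/8 + 1/32 = 5/32 = 0.15625.

0.15625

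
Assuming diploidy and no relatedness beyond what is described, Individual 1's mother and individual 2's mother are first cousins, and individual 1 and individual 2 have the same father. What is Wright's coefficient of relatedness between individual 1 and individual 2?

0.28125

With two independent routes of shared ancestry, r is the sum of the two contributions.
Individual 1 and individual 2 are related in two ways: second cousins through their mothers (r = 1/32) and half-sibs through their shared father (r = 1/4).
r = 1/32 + 1/4 = 0.28125.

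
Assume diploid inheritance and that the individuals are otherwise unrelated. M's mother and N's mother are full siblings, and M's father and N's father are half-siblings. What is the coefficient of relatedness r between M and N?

0.1875

Wright's path rule: contributions from independent ancestry routes add.
M and N are related in two ways: first cousins through their mothers (r = 1/8) and half first cousins through their fathers (r = 1/16).
r = 1/8 + 1/16 = 3/16 = 0.1875.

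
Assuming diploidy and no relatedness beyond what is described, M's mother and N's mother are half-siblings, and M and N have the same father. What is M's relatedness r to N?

0.3125

Relatedness sums over independent paths through distinct common ancestors.
M and N are related in two ways: half first cousins through their mothers (r = 1/16) and half-sibs through their shared father (r = 1/4).
r = 1/16 + 1/4 = 5/16 = 0.3125.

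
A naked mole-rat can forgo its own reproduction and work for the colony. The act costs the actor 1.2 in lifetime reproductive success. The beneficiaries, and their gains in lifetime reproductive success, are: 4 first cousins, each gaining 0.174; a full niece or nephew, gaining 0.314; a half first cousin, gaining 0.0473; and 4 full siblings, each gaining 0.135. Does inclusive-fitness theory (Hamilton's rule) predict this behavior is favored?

No

Hamilton's rule: the trait is favored when the sum of r·B over every recipient exceeds the actor's cost C.
r to a first cousin = 0.125 (first cousins share one grandparent pair — two paths of length 4: r = 2·(1/2)^4 = 1/8).
r to a full niece or nephew = 0.25 (full aunt/uncle↔niece/nephew: two paths of length 3 through the shared grandparent pair: r = 2·(1/2)^3 = 1/4).
r to a half first cousin = 0.0625 (half first cousins share one grandparent — one path of length 4: r = (1/2)^4 = 1/16).
r to a full sibling = 0.5 (full sibs share both parents — two paths of length 2: r = 2·(1/2)^2 = 1/2).
Summing one r·B term per recipient: 4·0.125·0.174 + 1·0.25·0.314 + 1·0.0625·0.0473 + 4·0.5·0.135 = 0.43845625.
0.43845625 < 1.2: the indirect benefit is less than the cost.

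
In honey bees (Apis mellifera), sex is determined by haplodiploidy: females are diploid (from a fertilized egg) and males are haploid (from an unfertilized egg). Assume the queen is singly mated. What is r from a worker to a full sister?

0.75

Haplodiploid full sisters inherit their father's entire haploid genome identically (contributing 1/2) and on average half of their mother's contribution (1/2 · 1/2 = 1/4); r = 1/2 + 1/4 = 3/4.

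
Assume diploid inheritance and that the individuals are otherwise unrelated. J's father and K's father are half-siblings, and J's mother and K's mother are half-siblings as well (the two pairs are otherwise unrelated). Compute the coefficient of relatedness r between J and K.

0.125

Relatedness sums over independent paths through distinct common ancestors.
J and K are related in two ways: half first cousins through their fathers (r = 1/16) and half first cousins through their mothers (r = 1/16).
r = 1/16 + 1/16 = 0.125.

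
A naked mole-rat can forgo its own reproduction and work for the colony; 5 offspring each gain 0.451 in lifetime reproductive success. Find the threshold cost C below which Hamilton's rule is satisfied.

1.1275

r to an offspring = 0.5 (one parent–offspring link: r = (1/2)^1 = 1/2).
Hamilton's rule: n·r·B > C, so the trait is favored while C < n·r·B = 5·0.5·0.451 = 1.1275.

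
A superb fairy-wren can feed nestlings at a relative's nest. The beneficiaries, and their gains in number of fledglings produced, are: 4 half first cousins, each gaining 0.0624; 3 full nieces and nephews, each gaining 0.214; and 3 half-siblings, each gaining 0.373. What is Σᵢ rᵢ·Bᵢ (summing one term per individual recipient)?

r to a half first cousin = 1/16 (half first cousins share one grandparent — one path of length 4: r = (1/2)^4 = 1/16).
r to a full niece or nephew = 0.25 (full aunt/uncle↔niece/nephew: two paths of length 3 through the shared grandparent pair: r = 2·(1/2)^3 = 1/4).
r to a half-sibling = 0.25 (half-sibs share one parent — one path of length 2: r = (1/2)^2 = 1/4).
Summing one r·B term per recipient: 4·0.0625·0.0624 + 3·0.25·0.214 + 3·0.25·0.373 = 0.45585.

0.45585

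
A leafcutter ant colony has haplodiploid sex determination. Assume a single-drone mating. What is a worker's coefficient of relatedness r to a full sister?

0.75

Haplodiploid full sisters inherit their father's entire haploid genome identically (contributing 1/2) and on average half of their mother's contribution (1/2 · 1/2 = 1/4); r = 1/2 + 1/4 = 3/4.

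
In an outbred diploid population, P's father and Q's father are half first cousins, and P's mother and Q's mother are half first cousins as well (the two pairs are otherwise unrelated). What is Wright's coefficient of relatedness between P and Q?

0.03125

Independent pedigree routes through distinct common ancestors add.
P and Q are related in two ways: half second cousins through their fathers (r = 1/64) and half second cousins through their mothers (r = 1/64).
r = 1/64 + 1/64 = 0.03125.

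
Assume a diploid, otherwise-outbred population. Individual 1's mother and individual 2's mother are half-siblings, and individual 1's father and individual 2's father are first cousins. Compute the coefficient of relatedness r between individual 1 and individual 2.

0.09375

With two independent routes of shared ancestry, r is the sum of the two contributions.
Individual 1 and individual 2 are related in two ways: half first cousins through their mothers (r = 1/16) and second cousins through their fathers (r = 1/32).
r = 1/16 + 1/32 = 0.09375.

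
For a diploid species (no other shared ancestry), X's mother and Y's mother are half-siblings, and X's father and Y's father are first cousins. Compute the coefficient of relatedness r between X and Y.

0.09375

Independent pedigree routes through distinct common ancestors add.
X and Y are related in two ways: half first cousins through their mothers (r = 1/16) and second cousins through their fathers (r = 1/32).
r = 1/16 + 1/32 = 0.09375.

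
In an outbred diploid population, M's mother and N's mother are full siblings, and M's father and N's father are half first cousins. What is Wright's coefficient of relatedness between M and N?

With two independent routes of shared ancestry, r is the sum of the two contributions.
M and N are related in two ways: first cousins through their mothers (r = 1/8) and half second cousins through their fathers (r = 1/64).
r = 1/8 + 1/64 = 9/64 = 0.140625.

0.140625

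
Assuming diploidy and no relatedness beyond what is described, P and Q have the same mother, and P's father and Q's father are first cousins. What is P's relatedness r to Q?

Relatedness sums over independent paths through distinct common ancestors.
P and Q are related in two ways: half-sibs through their shared mother (r = 1/4) and second cousins through their fathers (r = 1/32).
r = 1/4 + 1/32 = 0.28125.

0.28125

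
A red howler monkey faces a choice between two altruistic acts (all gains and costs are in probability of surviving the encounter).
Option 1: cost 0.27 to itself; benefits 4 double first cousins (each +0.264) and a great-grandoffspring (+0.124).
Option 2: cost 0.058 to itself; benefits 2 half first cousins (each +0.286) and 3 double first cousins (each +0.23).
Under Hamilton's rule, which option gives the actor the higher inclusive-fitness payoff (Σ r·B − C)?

Option 2

Option 1: r to a double first cousin = 0.25.
Option 1: r to a great-grandoffspring = 0.125.
Option 1: Σ r·B − C = (4·0.25·0.264 + 1·0.125·0.124) − 0.27 = 0.0095.
Option 2: r to a half first cousin = 0.0625.
Option 2: r to a double first cousin = 0.25.
Option 2: Σ r·B − C = (2·0.0625·0.286 + 3·0.25·0.23) − 0.058 = 0.15025.
Option 2 has the higher net inclusive-fitness payoff.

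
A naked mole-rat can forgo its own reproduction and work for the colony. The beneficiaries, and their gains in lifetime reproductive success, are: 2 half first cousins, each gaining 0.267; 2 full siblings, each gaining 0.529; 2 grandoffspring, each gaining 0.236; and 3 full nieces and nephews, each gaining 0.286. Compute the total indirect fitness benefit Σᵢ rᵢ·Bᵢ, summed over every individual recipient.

r to a half first cousin = 1/16 (half first cousins share one grandparent — one path of length 4: r = (1/2)^4 = 1/16).
r to a full sibling = 1/2 (full sibs share both parents — two paths of length 2: r = 2·(1/2)^2 = 1/2).
r to a grandoffspring = 1/4 (two parent–offspring links: r = (1/2)^2 = 1/4).
r to a full niece or nephew = 0.25 (full aunt/uncle↔niece/nephew: two paths of length 3 through the shared grandparent pair: r = 2·(1/2)^3 = 1/4).
Summing one r·B term per recipient: 2·0.0625·0.267 + 2·0.5·0.529 + 2·0.25·0.236 + 3·0.25·0.286 = 0.894875.

0.894875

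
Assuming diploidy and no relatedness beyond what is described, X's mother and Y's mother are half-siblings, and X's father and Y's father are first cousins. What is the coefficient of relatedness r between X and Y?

0.09375

With two independent routes of shared ancestry, r is the sum of the two contributions.
X and Y are related in two ways: half first cousins through their mothers (r = 1/16) and second cousins through their fathers (r = 1/32).
r = 1/16 + 1/32 = 0.09375.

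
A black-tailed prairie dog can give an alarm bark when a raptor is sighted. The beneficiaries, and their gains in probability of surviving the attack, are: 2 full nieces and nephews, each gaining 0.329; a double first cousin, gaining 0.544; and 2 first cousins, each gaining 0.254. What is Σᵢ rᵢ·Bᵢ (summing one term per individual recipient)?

r to a full niece or nephew = 0.25 (full aunt/uncle↔niece/nephew: two paths of length 3 through the shared grandparent pair: r = 2·(1/2)^3 = 1/4).
r to a double first cousin = 1/4 (double first cousins share both grandparent pairs — four paths of length 4: r = 4·(1/2)^4 = 1/4).
r to a first cousin = 1/8 (first cousins share one grandparent pair — two paths of length 4: r = 2·(1/2)^4 = 1/8).
Summing one r·B term per recipient: 2·0.25·0.329 + 1·0.25·0.544 + 2·0.125·0.254 = 0.364.

0.364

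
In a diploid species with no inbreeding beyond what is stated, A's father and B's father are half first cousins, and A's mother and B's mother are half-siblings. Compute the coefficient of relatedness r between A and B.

With two independent routes of shared ancestry, r is the sum of the two contributions.
A and B are related in two ways: half second cousins through their fathers (r = 1/64) and half first cousins through their mothers (r = 1/16).
r = 1/64 + 1/16 = 0.078125.

0.078125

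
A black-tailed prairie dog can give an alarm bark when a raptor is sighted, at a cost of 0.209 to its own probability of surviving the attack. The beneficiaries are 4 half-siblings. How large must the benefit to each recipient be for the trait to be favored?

r to a half-sibling = 0.25 (half-sibs share one parent — one path of length 2: r = (1/2)^2 = 1/4).
Hamilton's rule with n recipients of equal r: n·r·B > C, so B > C/(n·r) = 0.209/(4·0.25) = 0.209.

0.209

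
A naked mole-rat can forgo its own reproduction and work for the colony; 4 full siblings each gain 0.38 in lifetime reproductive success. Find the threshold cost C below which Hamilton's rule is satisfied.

r to a full sibling = 0.5 (full sibs share both parents — two paths of length 2: r = 2·(1/2)^2 = 1/2).
Hamilton's rule: n·r·B > C, so the trait is favored while C < n·r·B = 4·0.5·0.38 = 0.76.

0.76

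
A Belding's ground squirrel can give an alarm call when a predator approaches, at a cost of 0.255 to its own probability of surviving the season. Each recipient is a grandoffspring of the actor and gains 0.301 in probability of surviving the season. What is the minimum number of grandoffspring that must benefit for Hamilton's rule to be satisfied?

4

r to a grandoffspring = 0.25 (two parent–offspring links: r = (1/2)^2 = 1/4).
Hamilton's rule: n·r·B > C  ⇒  n > C/(r·B) = 0.255/(0.25·0.301) = 3.389.
The smallest integer exceeding 3.389 is 4.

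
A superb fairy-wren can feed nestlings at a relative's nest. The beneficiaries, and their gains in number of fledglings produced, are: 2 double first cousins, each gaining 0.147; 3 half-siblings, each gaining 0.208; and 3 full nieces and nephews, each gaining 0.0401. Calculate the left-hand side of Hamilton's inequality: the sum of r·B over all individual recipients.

r to a double first cousin = 1/4 (double first cousins share both grandparent pairs — four paths of length 4: r = 4·(1/2)^4 = 1/4).
r to a half-sibling = 1/4 (half-sibs share one parent — one path of length 2: r = (1/2)^2 = 1/4).
r to a full niece or nephew = 1/4 (full aunt/uncle↔niece/nephew: two paths of length 3 through the shared grandparent pair: r = 2·(1/2)^3 = 1/4).
Summing one r·B term per recipient: 2·0.25·0.147 + 3·0.25·0.208 + 3·0.25·0.0401 = 0.259575.

0.259575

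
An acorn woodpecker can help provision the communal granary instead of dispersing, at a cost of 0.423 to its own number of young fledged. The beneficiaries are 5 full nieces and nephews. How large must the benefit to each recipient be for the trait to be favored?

0.3384

r to a full niece or nephew = 0.25 (full aunt/uncle↔niece/nephew: two paths of length 3 through the shared grandparent pair: r = 2·(1/2)^3 = 1/4).
Hamilton's rule with n recipients of equal r: n·r·B > C, so B > C/(n·r) = 0.423/(5·0.25) = 0.3384.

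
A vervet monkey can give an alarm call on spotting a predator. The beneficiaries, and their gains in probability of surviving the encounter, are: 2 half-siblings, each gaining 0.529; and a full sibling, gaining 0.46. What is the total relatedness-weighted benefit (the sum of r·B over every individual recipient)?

0.4945

r to a half-sibling = 1/4 (half-sibs share one parent — one path of length 2: r = (1/2)^2 = 1/4).
r to a full sibling = 0.5 (full sibs share both parents — two paths of length 2: r = 2·(1/2)^2 = 1/2).
Summing one r·B term per recipient: 2·0.25·0.529 + 1·0.5·0.46 = 0.4945.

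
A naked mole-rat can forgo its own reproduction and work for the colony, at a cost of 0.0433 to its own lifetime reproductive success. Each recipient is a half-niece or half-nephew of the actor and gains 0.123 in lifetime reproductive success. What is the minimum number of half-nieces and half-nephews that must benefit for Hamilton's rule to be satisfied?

r to a half-niece or half-nephew = 0.125 (half-aunt/uncle↔niece/nephew: one path of length 3: r = (1/2)^3 = 1/8).
Hamilton's rule: n·r·B > C  ⇒  n > C/(r·B) = 0.0433/(0.125·0.123) = 2.816.
The smallest integer exceeding 2.816 is 3.

3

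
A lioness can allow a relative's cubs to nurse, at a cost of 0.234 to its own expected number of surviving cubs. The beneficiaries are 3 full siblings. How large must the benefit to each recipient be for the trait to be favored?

0.156

r to a full sibling = 1/2 (full sibs share both parents — two paths of length 2: r = 2·(1/2)^2 = 1/2).
Hamilton's rule with n recipients of equal r: n·r·B > C, so B > C/(n·r) = 0.234/(3·0.5) = 0.156.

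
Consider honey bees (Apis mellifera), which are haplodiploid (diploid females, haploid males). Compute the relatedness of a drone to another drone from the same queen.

Haploid brothers each carry a random half of the queen's diploid genome, so on average they share half: r = 1/2.

0.5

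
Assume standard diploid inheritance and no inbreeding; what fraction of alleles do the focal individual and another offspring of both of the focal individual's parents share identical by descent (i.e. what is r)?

0.5

Each parent–offspring link contributes a factor of 1/2, and independent paths through distinct common ancestors add.
Full sibs share both parents — two paths of length 2: r = 2·(1/2)^2 = 1/2.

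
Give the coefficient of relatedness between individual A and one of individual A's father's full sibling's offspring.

0.125

Each parent–offspring link contributes a factor of 1/2, and independent paths through distinct common ancestors add.
First cousins share one grandparent pair — two paths of length 4: r = 2·(1/2)^4 = 1/8.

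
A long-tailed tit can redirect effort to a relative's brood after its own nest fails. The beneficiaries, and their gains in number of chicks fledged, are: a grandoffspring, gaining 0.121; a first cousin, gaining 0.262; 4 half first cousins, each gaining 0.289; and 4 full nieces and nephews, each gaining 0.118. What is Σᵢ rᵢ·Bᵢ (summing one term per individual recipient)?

0.25325

r to a grandoffspring = 0.25 (two parent–offspring links: r = (1/2)^2 = 1/4).
r to a first cousin = 0.125 (first cousins share one grandparent pair — two paths of length 4: r = 2·(1/2)^4 = 1/8).
r to a half first cousin = 1/16 (half first cousins share one grandparent — one path of length 4: r = (1/2)^4 = 1/16).
r to a full niece or nephew = 0.25 (full aunt/uncle↔niece/nephew: two paths of length 3 through the shared grandparent pair: r = 2·(1/2)^3 = 1/4).
Summing one r·B term per recipient: 1·0.25·0.121 + 1·0.125·0.262 + 4·0.0625·0.289 + 4·0.25·0.118 = 0.25325.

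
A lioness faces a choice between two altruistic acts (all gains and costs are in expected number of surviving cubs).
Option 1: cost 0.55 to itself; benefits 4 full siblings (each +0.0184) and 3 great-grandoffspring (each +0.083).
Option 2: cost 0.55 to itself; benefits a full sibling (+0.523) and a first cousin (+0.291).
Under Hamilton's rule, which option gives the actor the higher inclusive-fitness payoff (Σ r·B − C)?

Option 1: r to a full sibling = 0.5.
Option 1: r to a great-grandoffspring = 0.125.
Option 1: Σ r·B − C = (4·0.5·0.0184 + 3·0.125·0.083) − 0.55 = -0.482075.
Option 2: r to a full sibling = 0.5.
Option 2: r to a first cousin = 0.125.
Option 2: Σ r·B − C = (1·0.5·0.523 + 1·0.125·0.291) − 0.55 = -0.252125.
Option 2 has the higher net inclusive-fitness payoff.

Option 2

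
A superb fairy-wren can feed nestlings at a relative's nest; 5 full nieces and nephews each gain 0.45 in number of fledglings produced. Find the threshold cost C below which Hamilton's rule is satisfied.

0.5625

r to a full niece or nephew = 1/4 (full aunt/uncle↔niece/nephew: two paths of length 3 through the shared grandparent pair: r = 2·(1/2)^3 = 1/4).
Hamilton's rule: n·r·B > C, so the trait is favored while C < n·r·B = 5·0.25·0.45 = 0.5625.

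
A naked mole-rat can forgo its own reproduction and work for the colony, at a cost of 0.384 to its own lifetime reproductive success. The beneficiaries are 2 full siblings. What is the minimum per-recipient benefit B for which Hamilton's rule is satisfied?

r to a full sibling = 1/2 (full sibs share both parents — two paths of length 2: r = 2·(1/2)^2 = 1/2).
Hamilton's rule with n recipients of equal r: n·r·B > C, so B > C/(n·r) = 0.384/(2·0.5) = 0.384.

0.384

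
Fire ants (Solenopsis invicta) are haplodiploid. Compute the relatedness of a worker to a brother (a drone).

Her haploid brother carries none of their father's genes and a random half of their mother's genome; that half matches the maternal half of her own genome with probability 1/2: r = 1/2 · 1/2 = 1/4.

0.25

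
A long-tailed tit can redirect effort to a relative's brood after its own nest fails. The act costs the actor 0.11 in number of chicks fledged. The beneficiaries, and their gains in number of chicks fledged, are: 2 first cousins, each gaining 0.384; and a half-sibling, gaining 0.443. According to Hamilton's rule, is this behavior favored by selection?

Hamilton's rule: the trait is favored when the sum of r·B over every recipient exceeds the actor's cost C.
r to a first cousin = 0.125 (first cousins share one grandparent pair — two paths of length 4: r = 2·(1/2)^4 = 1/8).
r to a half-sibling = 1/4 (half-sibs share one parent — one path of length 2: r = (1/2)^2 = 1/4).
Summing one r·B term per recipient: 2·0.125·0.384 + 1·0.25·0.443 = 0.20675.
0.20675 > 0.11: the indirect benefit exceeds the cost.

Yes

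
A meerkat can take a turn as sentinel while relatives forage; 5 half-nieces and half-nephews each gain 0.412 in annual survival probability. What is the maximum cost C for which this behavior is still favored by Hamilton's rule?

0.2575

r to a half-niece or half-nephew = 0.125 (half-aunt/uncle↔niece/nephew: one path of length 3: r = (1/2)^3 = 1/8).
Hamilton's rule: n·r·B > C, so the trait is favored while C < n·r·B = 5·0.125·0.412 = 0.2575.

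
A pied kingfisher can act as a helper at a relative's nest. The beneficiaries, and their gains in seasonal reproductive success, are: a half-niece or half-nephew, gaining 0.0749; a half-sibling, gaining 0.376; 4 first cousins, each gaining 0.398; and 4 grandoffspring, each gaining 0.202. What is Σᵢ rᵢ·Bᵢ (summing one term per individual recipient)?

r to a half-niece or half-nephew = 0.125 (half-aunt/uncle↔niece/nephew: one path of length 3: r = (1/2)^3 = 1/8).
r to a half-sibling = 0.25 (half-sibs share one parent — one path of length 2: r = (1/2)^2 = 1/4).
r to a first cousin = 1/8 (first cousins share one grandparent pair — two paths of length 4: r = 2·(1/2)^4 = 1/8).
r to a grandoffspring = 0.25 (two parent–offspring links: r = (1/2)^2 = 1/4).
Summing one r·B term per recipient: 1·0.125·0.0749 + 1·0.25·0.376 + 4·0.125·0.398 + 4·0.25·0.202 = 0.5043625.

0.5043625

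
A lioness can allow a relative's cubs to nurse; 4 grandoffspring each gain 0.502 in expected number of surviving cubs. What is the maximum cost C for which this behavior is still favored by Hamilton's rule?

0.502

r to a grandoffspring = 1/4 (two parent–offspring links: r = (1/2)^2 = 1/4).
Hamilton's rule: n·r·B > C, so the trait is favored while C < n·r·B = 4·0.25·0.502 = 0.502.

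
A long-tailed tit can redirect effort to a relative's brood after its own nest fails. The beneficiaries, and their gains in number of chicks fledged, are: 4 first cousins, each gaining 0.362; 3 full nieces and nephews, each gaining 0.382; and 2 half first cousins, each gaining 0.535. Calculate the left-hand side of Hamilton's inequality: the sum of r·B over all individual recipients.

0.534375

r to a first cousin = 1/8 (first cousins share one grandparent pair — two paths of length 4: r = 2·(1/2)^4 = 1/8).
r to a full niece or nephew = 1/4 (full aunt/uncle↔niece/nephew: two paths of length 3 through the shared grandparent pair: r = 2·(1/2)^3 = 1/4).
r to a half first cousin = 0.0625 (half first cousins share one grandparent — one path of length 4: r = (1/2)^4 = 1/16).
Summing one r·B term per recipient: 4·0.125·0.362 + 3·0.25·0.382 + 2·0.0625·0.535 = 0.534375.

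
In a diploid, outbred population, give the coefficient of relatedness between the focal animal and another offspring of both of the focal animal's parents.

Each parent–offspring link contributes a factor of 1/2, and independent paths through distinct common ancestors add.
Full sibs share both parents — two paths of length 2: r = 2·(1/2)^2 = 1/2.

0.5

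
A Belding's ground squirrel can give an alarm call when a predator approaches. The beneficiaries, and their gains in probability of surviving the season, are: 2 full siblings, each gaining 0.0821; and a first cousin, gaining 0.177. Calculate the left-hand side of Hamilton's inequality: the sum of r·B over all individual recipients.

r to a full sibling = 1/2 (full sibs share both parents — two paths of length 2: r = 2·(1/2)^2 = 1/2).
r to a first cousin = 1/8 (first cousins share one grandparent pair — two paths of length 4: r = 2·(1/2)^4 = 1/8).
Summing one r·B term per recipient: 2·0.5·0.0821 + 1·0.125·0.177 = 0.104225.

0.104225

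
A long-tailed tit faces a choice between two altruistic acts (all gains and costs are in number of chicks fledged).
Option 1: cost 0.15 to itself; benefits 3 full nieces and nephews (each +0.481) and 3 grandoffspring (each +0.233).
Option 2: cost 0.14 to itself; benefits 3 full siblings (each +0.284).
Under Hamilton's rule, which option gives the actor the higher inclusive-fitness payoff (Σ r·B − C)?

Option 1

Option 1: r to a full niece or nephew = 0.25.
Option 1: r to a grandoffspring = 0.25.
Option 1: Σ r·B − C = (3·0.25·0.481 + 3·0.25·0.233) − 0.15 = 0.3855.
Option 2: r to a full sibling = 0.5.
Option 2: Σ r·B − C = (3·0.5·0.284) − 0.14 = 0.286.
Option 1 has the higher net inclusive-fitness payoff.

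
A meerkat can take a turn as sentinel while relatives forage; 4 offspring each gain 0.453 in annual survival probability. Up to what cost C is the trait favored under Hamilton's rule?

0.906

r to an offspring = 0.5 (one parent–offspring link: r = (1/2)^1 = 1/2).
Hamilton's rule: n·r·B > C, so the trait is favored while C < n·r·B = 4·0.5·0.453 = 0.906.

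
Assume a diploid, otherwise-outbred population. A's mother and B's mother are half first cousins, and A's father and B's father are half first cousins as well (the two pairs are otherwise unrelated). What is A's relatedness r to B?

Independent pedigree routes through distinct common ancestors add.
A and B are related in two ways: half second cousins through their mothers (r = 1/64) and half second cousins through their fathers (r = 1/64).
r = 1/64 + 1/64 = 1/32 = 0.03125.

0.03125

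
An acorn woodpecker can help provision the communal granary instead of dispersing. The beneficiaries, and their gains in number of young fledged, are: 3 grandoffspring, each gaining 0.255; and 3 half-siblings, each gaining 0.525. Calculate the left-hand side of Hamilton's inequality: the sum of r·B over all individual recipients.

r to a grandoffspring = 1/4 (two parent–offspring links: r = (1/2)^2 = 1/4).
r to a half-sibling = 0.25 (half-sibs share one parent — one path of length 2: r = (1/2)^2 = 1/4).
Summing one r·B term per recipient: 3·0.25·0.255 + 3·0.25·0.525 = 0.585.

0.585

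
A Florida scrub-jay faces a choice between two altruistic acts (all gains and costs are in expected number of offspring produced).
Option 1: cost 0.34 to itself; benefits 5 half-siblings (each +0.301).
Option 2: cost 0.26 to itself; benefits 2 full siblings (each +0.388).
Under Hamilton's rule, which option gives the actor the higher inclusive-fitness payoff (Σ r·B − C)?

Option 2

Option 1: r to a half-sibling = 0.25.
Option 1: Σ r·B − C = (5·0.25·0.301) − 0.34 = 0.03625.
Option 2: r to a full sibling = 0.5.
Option 2: Σ r·B − C = (2·0.5·0.388) − 0.26 = 0.128.
Option 2 has the higher net inclusive-fitness payoff.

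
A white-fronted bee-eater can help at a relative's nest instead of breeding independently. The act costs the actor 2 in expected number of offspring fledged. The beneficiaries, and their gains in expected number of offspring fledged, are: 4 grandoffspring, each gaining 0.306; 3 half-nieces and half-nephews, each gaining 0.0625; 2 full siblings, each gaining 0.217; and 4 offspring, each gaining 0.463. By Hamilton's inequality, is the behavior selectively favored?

Hamilton's rule: the trait is favored when the sum of r·B over every recipient exceeds the actor's cost C.
r to a grandoffspring = 1/4 (two parent–offspring links: r = (1/2)^2 = 1/4).
r to a half-niece or half-nephew = 1/8 (half-aunt/uncle↔niece/nephew: one path of length 3: r = (1/2)^3 = 1/8).
r to a full sibling = 1/2 (full sibs share both parents — two paths of length 2: r = 2·(1/2)^2 = 1/2).
r to an offspring = 0.5 (one parent–offspring link: r = (1/2)^1 = 1/2).
Summing one r·B term per recipient: 4·0.25·0.306 + 3·0.125·0.0625 + 2·0.5·0.217 + 4·0.5·0.463 = 1.4724375.
1.4724375 < 2: the indirect benefit is less than the cost.

No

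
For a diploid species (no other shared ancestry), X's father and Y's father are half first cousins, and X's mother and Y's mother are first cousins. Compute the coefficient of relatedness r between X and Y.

With two independent routes of shared ancestry, r is the sum of the two contributions.
X and Y are related in two ways: half second cousins through their fathers (r = 1/64) and second cousins through their mothers (r = 1/32).
r = 1/64 + 1/32 = 3/64 = 0.046875.

0.046875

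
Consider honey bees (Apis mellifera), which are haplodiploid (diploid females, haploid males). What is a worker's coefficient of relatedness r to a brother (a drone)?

0.25

Her haploid brother carries none of their father's genes and a random half of their mother's genome; that half matches the maternal half of her own genome with probability 1/2: r = 1/2 · 1/2 = 1/4.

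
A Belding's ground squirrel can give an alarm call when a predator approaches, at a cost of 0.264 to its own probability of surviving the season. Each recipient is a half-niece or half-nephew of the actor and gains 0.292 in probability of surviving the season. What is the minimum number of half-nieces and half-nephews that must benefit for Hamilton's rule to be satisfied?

8

r to a half-niece or half-nephew = 0.125 (half-aunt/uncle↔niece/nephew: one path of length 3: r = (1/2)^3 = 1/8).
Hamilton's rule: n·r·B > C  ⇒  n > C/(r·B) = 0.264/(0.125·0.292) = 7.233.
The smallest integer exceeding 7.233 is 8.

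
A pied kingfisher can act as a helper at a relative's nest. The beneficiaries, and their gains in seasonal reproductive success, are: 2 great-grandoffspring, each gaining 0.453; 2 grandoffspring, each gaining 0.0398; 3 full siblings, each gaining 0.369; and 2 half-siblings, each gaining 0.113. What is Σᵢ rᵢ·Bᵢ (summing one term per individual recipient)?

r to a great-grandoffspring = 0.125 (three parent–offspring links: r = (1/2)^3 = 1/8).
r to a grandoffspring = 1/4 (two parent–offspring links: r = (1/2)^2 = 1/4).
r to a full sibling = 0.5 (full sibs share both parents — two paths of length 2: r = 2·(1/2)^2 = 1/2).
r to a half-sibling = 1/4 (half-sibs share one parent — one path of length 2: r = (1/2)^2 = 1/4).
Summing one r·B term per recipient: 2·0.125·0.453 + 2·0.25·0.0398 + 3·0.5·0.369 + 2·0.25·0.113 = 0.74315.

0.74315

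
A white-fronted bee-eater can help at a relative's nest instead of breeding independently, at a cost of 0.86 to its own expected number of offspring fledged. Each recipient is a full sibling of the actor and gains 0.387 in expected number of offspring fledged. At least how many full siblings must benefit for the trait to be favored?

r to a full sibling = 0.5 (full sibs share both parents — two paths of length 2: r = 2·(1/2)^2 = 1/2).
Hamilton's rule: n·r·B > C  ⇒  n > C/(r·B) = 0.86/(0.5·0.387) = 4.444.
The smallest integer exceeding 4.444 is 5.

5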